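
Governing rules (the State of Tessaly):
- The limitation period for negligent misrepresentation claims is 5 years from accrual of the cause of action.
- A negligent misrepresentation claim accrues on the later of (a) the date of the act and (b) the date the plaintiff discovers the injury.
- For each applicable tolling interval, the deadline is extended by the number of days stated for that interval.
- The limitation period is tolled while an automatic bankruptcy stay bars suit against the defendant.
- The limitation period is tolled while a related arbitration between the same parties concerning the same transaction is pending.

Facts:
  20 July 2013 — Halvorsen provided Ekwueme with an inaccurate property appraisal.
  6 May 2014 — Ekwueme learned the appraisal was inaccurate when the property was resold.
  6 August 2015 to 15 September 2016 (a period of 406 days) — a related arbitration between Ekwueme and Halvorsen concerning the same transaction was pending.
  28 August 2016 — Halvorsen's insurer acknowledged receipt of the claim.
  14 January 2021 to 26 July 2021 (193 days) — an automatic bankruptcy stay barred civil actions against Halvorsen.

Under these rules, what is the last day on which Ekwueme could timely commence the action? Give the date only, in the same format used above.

15 June 2020

Because discovery on 6 May 2014 post-dates the 20 July 2013 act, accrual under the later-of rule falls on 6 May 2014.
Adding the 5 years base period to 6 May 2014 gives a deadline of 6 May 2019, before any tolling.
The period was tolled for 406 days by the pending related arbitration (6 August 2015 to 15 September 2016), pushing the deadline to 15 June 2020.
The automatic bankruptcy stay starting 14 January 2021 came too late — the period had run on 15 June 2020 — and so does not extend the deadline.
None of the other events listed affects the running of the period under the stated rules.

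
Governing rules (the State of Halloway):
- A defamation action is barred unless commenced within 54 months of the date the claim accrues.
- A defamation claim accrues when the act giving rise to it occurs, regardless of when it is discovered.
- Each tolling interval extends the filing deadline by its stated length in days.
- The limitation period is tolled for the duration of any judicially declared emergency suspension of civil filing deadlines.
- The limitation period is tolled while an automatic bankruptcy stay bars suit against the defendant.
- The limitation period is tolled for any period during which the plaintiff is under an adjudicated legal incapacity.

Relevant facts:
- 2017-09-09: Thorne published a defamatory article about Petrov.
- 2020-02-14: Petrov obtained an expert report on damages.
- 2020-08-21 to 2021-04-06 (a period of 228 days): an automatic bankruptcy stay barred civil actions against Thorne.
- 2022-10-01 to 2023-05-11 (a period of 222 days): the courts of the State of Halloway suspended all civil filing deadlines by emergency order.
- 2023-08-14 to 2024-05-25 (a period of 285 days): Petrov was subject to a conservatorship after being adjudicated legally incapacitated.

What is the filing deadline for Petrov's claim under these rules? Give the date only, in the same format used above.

The claim accrued on 2017-09-09, when the wrongful act occurred.
Adding the 54 months base period to 2017-09-09 gives a deadline of 2022-03-09, before any tolling.
The automatic bankruptcy stay from 2020-08-21 to 2021-04-06 tolled the period for 228 days, extending the deadline to 2022-10-23.
Because the emergency suspension of filing deadlines ran from 2022-10-01 to 2023-05-11, the deadline is extended by 222 days to 2023-06-02.
The plaintiff's legal incapacity from 2023-08-14 to 2024-05-25 began after the period had already run on 2023-06-02, so it has no tolling effect.
The other events in the timeline have no effect on the limitation period under the stated rules.

2023-06-02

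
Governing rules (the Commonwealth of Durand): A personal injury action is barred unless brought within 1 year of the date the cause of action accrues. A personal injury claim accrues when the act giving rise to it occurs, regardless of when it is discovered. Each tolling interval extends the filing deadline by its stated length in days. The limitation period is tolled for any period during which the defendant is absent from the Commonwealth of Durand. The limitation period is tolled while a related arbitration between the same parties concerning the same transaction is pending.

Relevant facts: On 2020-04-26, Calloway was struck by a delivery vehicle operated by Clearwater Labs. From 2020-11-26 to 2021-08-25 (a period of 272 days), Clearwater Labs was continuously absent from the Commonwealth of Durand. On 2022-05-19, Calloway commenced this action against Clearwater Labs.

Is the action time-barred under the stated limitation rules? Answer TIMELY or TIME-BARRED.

TIME-BARRED

The claim accrued on 2020-04-26, when the wrongful act occurred.
1 year from 2020-04-26 is 2021-04-26.
Because the defendant's absence from the jurisdiction ran from 2020-11-26 to 2021-08-25, the deadline is extended by 272 days to 2022-01-23.
The 2022-05-19 filing falls after the 2022-01-23 deadline; the claim is time-barred.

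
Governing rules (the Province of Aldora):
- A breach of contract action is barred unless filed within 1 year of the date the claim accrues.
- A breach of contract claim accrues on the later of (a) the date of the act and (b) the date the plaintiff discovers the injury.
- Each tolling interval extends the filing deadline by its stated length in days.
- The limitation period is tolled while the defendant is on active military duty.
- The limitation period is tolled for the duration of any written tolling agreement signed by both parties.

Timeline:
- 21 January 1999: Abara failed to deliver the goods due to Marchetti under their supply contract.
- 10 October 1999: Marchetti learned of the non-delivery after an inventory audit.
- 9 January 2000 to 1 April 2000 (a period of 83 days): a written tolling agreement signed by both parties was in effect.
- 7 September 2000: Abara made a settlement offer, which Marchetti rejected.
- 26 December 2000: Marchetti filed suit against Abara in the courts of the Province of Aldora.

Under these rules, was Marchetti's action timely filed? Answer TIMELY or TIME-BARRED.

Because discovery on 10 October 1999 post-dates the 21 January 1999 act, accrual under the later-of rule falls on 10 October 1999.
The untolled deadline — 1 year after 10 October 1999 — is 10 October 2000.
The period was tolled for 83 days by the written tolling agreement (9 January 2000 to 1 April 2000), pushing the deadline to 1 January 2001.
The other events in the timeline have no effect on the limitation period under the stated rules.
Marchetti filed on 26 December 2000, before the 1 January 2001 deadline, so the action is timely.

TIMELY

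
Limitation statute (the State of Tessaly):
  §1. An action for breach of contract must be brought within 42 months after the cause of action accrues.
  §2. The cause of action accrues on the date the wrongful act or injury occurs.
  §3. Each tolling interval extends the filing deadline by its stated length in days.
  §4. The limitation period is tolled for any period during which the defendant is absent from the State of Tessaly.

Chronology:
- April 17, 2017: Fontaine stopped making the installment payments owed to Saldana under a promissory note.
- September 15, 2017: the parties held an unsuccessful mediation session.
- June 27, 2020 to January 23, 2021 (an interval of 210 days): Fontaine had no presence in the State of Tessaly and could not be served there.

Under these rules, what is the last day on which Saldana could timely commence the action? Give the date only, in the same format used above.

The cause of action accrued on April 17, 2017, the date of the act.
Adding the 42 months base period to April 17, 2017 gives a deadline of October 17, 2020, before any tolling.
The period was tolled for 210 days by the defendant's absence from the jurisdiction (June 27, 2020 to January 23, 2021), pushing the deadline to May 15, 2021.
The other events in the timeline have no effect on the limitation period under the stated rules.

May 15, 2021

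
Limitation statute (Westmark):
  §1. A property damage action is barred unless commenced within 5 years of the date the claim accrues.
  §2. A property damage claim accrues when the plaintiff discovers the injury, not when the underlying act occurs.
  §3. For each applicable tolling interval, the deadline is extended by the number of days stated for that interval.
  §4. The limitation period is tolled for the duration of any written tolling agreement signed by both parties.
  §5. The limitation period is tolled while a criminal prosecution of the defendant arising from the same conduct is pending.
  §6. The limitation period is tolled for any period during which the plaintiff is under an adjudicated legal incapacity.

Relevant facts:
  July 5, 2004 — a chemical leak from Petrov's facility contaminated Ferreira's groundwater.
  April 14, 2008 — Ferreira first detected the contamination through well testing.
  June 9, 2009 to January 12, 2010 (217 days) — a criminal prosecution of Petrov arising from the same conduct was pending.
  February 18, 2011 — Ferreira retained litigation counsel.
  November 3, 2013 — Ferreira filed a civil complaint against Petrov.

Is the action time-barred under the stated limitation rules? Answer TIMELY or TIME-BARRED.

TIMELY

Accrual is tied to discovery, so the period began on April 14, 2008 rather than on July 5, 2004 when the act occurred.
Adding the 5 years base period to April 14, 2008 gives a deadline of April 14, 2013, before any tolling.
Because the pending criminal prosecution ran from June 9, 2009 to January 12, 2010, the deadline is extended by 217 days to November 17, 2013.
None of the other events listed affects the running of the period under the stated rules.
Ferreira filed on November 3, 2013, before the November 17, 2013 deadline, so the action is timely.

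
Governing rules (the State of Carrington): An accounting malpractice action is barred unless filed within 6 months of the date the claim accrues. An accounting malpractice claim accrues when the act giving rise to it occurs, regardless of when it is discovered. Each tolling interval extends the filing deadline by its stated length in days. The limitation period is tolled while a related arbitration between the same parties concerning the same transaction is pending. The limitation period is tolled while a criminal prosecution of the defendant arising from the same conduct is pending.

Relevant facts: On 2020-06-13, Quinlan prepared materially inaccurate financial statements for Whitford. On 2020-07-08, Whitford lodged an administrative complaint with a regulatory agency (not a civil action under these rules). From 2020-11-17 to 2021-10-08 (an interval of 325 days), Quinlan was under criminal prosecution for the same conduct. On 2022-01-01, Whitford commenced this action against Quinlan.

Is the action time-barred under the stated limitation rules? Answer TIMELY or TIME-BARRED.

The claim accrued on 2020-06-13, when the wrongful act occurred.
6 months from 2020-06-13 is 2020-12-13.
The pending criminal prosecution from 2020-11-17 to 2021-10-08 tolled the period for 325 days, extending the deadline to 2021-11-03.
None of the other events listed affects the running of the period under the stated rules.
Whitford filed on 2022-01-01, after the 2021-11-03 deadline, so the action is time-barred.

TIME-BARRED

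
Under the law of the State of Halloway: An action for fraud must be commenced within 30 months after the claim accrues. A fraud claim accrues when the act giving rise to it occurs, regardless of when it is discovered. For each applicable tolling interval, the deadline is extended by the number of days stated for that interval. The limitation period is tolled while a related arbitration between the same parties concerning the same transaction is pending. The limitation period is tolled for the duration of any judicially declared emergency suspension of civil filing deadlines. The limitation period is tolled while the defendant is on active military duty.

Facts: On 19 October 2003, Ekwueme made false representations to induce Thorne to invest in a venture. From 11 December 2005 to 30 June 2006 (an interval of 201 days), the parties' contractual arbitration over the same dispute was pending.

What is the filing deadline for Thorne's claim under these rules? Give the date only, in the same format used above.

6 November 2006

The claim accrued on 19 October 2003, the date of the act.
Adding the 30 months base period to 19 October 2003 gives a deadline of 19 April 2006, before any tolling.
Because the pending related arbitration ran from 11 December 2005 to 30 June 2006, the deadline is extended by 201 days to 6 November 2006.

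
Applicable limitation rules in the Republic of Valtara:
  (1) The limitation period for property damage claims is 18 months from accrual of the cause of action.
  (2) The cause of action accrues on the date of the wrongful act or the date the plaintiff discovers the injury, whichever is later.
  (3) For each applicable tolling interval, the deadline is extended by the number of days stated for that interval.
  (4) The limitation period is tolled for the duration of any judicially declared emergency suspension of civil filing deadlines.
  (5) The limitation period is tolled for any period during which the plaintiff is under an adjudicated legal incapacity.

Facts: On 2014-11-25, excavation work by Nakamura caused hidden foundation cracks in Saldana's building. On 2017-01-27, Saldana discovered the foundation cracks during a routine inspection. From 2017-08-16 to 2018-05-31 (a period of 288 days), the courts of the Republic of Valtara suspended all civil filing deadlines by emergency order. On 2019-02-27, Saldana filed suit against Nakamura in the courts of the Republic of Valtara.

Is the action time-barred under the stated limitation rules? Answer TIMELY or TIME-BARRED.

TIMELY

Taking the later of the act (2014-11-25) and discovery (2017-01-27), the claim accrued on 2017-01-27.
Adding the 18 months base period to 2017-01-27 gives a deadline of 2018-07-27, before any tolling.
Because the emergency suspension of filing deadlines ran from 2017-08-16 to 2018-05-31, the deadline is extended by 288 days to 2019-05-11.
Saldana filed on 2019-02-27, before the 2019-05-11 deadline, so the action is timely.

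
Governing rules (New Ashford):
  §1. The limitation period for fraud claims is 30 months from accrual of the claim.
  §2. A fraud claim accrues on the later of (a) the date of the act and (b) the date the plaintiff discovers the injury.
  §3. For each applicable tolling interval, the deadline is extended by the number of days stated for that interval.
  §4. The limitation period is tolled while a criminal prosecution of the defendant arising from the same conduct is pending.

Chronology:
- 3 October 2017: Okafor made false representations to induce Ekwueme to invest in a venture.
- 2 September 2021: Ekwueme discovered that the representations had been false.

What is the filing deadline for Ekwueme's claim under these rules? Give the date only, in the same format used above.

2 March 2024

Taking the later of the act (3 October 2017) and discovery (2 September 2021), the claim accrued on 2 September 2021.
Adding the 30 months base period to 2 September 2021 gives a deadline of 2 March 2024, before any tolling.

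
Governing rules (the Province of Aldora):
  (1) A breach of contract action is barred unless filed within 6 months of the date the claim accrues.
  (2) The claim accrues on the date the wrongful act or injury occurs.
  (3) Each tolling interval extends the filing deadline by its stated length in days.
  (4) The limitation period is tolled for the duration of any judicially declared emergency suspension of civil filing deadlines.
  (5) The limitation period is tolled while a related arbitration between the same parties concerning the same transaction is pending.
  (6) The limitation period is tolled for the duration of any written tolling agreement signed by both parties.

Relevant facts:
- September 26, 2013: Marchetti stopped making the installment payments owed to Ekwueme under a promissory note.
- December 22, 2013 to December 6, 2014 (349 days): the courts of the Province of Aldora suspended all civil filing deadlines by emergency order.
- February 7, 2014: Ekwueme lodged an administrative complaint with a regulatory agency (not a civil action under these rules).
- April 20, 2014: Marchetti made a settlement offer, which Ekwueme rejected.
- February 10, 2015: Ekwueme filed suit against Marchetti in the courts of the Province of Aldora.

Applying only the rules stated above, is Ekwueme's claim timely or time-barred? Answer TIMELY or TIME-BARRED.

The claim accrued on September 26, 2013, the date of the act.
The untolled deadline — 6 months after September 26, 2013 — is March 26, 2014.
Because the emergency suspension of filing deadlines ran from December 22, 2013 to December 6, 2014, the deadline is extended by 349 days to March 10, 2015.
Nothing else in the chronology tolls or restarts the period.
Filing on February 10, 2015 beat the March 10, 2015 deadline — the action is timely.

TIMELY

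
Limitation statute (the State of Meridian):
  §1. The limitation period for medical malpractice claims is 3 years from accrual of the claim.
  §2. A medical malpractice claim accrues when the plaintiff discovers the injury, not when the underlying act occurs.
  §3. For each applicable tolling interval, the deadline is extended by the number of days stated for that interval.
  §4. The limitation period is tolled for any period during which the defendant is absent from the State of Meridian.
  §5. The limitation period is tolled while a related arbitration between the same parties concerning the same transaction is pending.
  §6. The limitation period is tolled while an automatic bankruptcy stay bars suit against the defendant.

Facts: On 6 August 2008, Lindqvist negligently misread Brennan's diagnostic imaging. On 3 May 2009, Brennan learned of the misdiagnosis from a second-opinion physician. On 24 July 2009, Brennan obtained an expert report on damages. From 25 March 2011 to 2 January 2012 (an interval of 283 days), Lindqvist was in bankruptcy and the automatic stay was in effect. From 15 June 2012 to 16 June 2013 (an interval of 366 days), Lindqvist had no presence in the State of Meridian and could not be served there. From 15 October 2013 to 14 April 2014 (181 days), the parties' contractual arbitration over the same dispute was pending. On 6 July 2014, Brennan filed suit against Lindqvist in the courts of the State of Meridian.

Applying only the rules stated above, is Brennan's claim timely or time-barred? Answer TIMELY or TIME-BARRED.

TIMELY

The claim did not accrue until Brennan discovered the injury on 3 May 2009; the 6 August 2008 act date does not start the clock under the stated rule.
Adding the 3 years base period to 3 May 2009 gives a deadline of 3 May 2012, before any tolling.
Because the automatic bankruptcy stay ran from 25 March 2011 to 2 January 2012, the deadline is extended by 283 days to 10 February 2013.
Because the defendant's absence from the jurisdiction ran from 15 June 2012 to 16 June 2013, the deadline is extended by 366 days to 11 February 2014.
Because the pending related arbitration ran from 15 October 2013 to 14 April 2014, the deadline is extended by 181 days to 11 August 2014.
Nothing else in the chronology tolls or restarts the period.
Filing on 6 July 2014 beat the 11 August 2014 deadline — the action is timely.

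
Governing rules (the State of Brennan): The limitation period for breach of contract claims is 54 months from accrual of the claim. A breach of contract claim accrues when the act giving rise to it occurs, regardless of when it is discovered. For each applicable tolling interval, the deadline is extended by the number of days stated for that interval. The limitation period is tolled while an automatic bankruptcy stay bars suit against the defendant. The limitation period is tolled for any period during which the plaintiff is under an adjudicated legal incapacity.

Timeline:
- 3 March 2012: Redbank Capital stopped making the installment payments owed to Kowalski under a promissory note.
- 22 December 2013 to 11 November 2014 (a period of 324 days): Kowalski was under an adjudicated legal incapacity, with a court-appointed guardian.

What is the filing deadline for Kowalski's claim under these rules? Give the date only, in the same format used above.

24 July 2017

The claim accrued on 3 March 2012, the date of the act.
The untolled deadline — 54 months after 3 March 2012 — is 3 September 2016.
The plaintiff's legal incapacity from 22 December 2013 to 11 November 2014 tolled the period for 324 days, extending the deadline to 24 July 2017.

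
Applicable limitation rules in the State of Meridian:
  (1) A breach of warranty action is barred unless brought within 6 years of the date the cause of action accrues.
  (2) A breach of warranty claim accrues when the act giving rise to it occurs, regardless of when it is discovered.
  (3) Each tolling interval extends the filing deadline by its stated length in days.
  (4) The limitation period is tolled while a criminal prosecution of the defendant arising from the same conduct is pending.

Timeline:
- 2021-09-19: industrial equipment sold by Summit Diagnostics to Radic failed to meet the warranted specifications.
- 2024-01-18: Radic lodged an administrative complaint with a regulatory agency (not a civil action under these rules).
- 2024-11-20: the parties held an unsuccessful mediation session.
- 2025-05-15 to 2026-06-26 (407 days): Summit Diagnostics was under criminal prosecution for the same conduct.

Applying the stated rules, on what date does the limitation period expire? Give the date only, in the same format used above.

The claim accrued on 2021-09-19, when the wrongful act occurred.
6 years from 2021-09-19 is 2027-09-19.
The pending criminal prosecution from 2025-05-15 to 2026-06-26 tolled the period for 407 days, extending the deadline to 2028-10-30.
Nothing else in the chronology tolls or restarts the period.

2028-10-30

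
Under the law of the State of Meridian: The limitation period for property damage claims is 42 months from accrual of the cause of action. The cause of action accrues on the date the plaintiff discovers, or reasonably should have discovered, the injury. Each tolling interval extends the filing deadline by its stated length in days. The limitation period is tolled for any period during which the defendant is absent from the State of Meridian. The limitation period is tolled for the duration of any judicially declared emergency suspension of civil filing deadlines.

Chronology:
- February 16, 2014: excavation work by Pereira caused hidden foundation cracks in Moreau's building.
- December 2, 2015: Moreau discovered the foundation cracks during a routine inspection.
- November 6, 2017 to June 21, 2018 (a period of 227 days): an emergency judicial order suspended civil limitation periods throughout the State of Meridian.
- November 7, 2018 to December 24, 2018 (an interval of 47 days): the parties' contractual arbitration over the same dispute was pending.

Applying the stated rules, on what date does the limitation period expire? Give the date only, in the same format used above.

January 15, 2020

The claim did not accrue until Moreau discovered the injury on December 2, 2015; the February 16, 2014 act date does not start the clock under the stated rule.
The untolled deadline — 42 months after December 2, 2015 — is June 2, 2019.
The period was tolled for 227 days by the emergency suspension of filing deadlines (November 6, 2017 to June 21, 2018), pushing the deadline to January 15, 2020.
Although a pending arbitration ran from November 7, 2018 to December 24, 2018, the stated rules do not make that a tolling event, so it is disregarded.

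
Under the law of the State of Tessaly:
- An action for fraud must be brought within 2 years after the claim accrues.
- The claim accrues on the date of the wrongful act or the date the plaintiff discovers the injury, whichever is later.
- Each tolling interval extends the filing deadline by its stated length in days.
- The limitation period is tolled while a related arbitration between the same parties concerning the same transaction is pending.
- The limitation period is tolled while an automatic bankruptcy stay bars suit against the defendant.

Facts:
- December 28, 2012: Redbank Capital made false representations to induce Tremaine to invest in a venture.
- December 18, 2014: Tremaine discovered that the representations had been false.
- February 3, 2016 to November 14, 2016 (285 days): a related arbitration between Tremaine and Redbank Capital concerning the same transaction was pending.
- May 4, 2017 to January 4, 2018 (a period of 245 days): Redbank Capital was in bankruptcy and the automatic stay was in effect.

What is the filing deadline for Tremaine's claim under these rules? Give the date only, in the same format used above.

Taking the later of the act (December 28, 2012) and discovery (December 18, 2014), the claim accrued on December 18, 2014.
The untolled deadline — 2 years after December 18, 2014 — is December 18, 2016.
Because the pending related arbitration ran from February 3, 2016 to November 14, 2016, the deadline is extended by 285 days to September 29, 2017.
The automatic bankruptcy stay from May 4, 2017 to January 4, 2018 tolled the period for 245 days, extending the deadline to June 1, 2018.

June 1, 2018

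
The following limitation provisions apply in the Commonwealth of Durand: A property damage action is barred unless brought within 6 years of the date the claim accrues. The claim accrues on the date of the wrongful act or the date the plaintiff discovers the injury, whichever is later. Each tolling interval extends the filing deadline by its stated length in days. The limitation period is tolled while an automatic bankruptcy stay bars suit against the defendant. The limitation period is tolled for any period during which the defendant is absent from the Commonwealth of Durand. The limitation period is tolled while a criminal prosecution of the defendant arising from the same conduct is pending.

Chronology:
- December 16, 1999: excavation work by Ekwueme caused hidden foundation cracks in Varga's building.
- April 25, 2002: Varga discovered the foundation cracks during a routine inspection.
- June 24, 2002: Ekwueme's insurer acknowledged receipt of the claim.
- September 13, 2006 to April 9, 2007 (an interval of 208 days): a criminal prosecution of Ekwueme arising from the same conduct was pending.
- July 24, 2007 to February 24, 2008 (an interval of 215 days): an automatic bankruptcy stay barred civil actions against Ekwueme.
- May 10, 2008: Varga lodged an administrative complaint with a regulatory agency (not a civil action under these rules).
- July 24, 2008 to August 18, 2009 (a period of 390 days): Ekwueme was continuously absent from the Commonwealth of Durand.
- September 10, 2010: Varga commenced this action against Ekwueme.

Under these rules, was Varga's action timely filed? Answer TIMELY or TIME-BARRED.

TIME-BARRED

The claim accrued on April 25, 2002 — the later of the December 16, 1999 act and the April 25, 2002 discovery.
6 years from April 25, 2002 is April 25, 2008.
Because the pending criminal prosecution ran from September 13, 2006 to April 9, 2007, the deadline is extended by 208 days to November 19, 2008.
The automatic bankruptcy stay from July 24, 2007 to February 24, 2008 tolled the period for 215 days, extending the deadline to June 22, 2009.
Because the defendant's absence from the jurisdiction ran from July 24, 2008 to August 18, 2009, the deadline is extended by 390 days to July 17, 2010.
Nothing else in the chronology tolls or restarts the period.
Filing on September 10, 2010 missed the July 17, 2010 deadline — the action is time-barred.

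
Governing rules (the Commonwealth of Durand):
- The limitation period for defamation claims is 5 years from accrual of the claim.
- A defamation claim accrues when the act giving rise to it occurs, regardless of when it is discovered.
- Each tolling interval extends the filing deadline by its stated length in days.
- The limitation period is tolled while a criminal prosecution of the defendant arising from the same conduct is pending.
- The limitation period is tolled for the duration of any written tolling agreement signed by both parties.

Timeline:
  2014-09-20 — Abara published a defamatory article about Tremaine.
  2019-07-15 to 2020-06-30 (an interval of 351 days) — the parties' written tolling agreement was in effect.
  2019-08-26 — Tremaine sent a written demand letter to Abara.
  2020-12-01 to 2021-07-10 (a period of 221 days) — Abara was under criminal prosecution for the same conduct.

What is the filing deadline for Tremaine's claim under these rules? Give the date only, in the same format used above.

The claim accrued on 2014-09-20, when the wrongful act occurred.
5 years from 2014-09-20 is 2019-09-20.
Because the written tolling agreement ran from 2019-07-15 to 2020-06-30, the deadline is extended by 351 days to 2020-09-05.
The pending criminal prosecution starting 2020-12-01 came too late — the period had run on 2020-09-05 — and so does not extend the deadline.
Nothing else in the chronology tolls or restarts the period.

2020-09-05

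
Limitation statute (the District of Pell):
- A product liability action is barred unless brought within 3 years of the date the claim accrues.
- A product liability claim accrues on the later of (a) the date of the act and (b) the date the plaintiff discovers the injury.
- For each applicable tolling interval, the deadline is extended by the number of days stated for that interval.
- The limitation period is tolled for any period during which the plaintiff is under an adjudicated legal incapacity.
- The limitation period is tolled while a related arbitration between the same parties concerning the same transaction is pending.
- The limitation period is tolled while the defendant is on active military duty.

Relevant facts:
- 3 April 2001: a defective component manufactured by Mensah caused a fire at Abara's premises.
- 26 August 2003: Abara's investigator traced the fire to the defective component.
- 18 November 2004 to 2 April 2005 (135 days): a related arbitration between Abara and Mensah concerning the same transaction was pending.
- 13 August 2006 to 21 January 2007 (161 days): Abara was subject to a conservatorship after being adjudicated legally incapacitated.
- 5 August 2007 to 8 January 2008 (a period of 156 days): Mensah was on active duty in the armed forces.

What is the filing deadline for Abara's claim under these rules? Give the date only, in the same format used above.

18 June 2007

Because discovery on 26 August 2003 post-dates the 3 April 2001 act, accrual under the later-of rule falls on 26 August 2003.
3 years from 26 August 2003 is 26 August 2006.
The pending related arbitration from 18 November 2004 to 2 April 2005 tolled the period for 135 days, extending the deadline to 8 January 2007.
The period was tolled for 161 days by the plaintiff's legal incapacity (13 August 2006 to 21 January 2007), pushing the deadline to 18 June 2007.
The defendant's active military service starting 5 August 2007 came too late — the period had run on 18 June 2007 — and so does not extend the deadline.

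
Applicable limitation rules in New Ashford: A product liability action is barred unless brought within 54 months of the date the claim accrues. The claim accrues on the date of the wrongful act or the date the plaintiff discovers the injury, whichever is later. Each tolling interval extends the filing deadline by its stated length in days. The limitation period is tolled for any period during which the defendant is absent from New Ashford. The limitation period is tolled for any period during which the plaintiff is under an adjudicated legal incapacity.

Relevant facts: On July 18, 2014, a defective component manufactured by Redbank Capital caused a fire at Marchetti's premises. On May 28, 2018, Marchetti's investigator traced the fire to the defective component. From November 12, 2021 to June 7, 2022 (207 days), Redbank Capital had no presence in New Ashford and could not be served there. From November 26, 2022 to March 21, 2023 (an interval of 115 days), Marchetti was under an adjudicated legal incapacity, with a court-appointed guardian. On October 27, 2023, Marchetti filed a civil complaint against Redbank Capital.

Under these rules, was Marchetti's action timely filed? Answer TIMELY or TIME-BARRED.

TIME-BARRED

The claim accrued on May 28, 2018 — the later of the July 18, 2014 act and the May 28, 2018 discovery.
The untolled deadline — 54 months after May 28, 2018 — is November 28, 2022.
The period was tolled for 207 days by the defendant's absence from the jurisdiction (November 12, 2021 to June 7, 2022), pushing the deadline to June 23, 2023.
Because the plaintiff's legal incapacity ran from November 26, 2022 to March 21, 2023, the deadline is extended by 115 days to October 16, 2023.
The October 27, 2023 filing falls after the October 16, 2023 deadline; the claim is time-barred.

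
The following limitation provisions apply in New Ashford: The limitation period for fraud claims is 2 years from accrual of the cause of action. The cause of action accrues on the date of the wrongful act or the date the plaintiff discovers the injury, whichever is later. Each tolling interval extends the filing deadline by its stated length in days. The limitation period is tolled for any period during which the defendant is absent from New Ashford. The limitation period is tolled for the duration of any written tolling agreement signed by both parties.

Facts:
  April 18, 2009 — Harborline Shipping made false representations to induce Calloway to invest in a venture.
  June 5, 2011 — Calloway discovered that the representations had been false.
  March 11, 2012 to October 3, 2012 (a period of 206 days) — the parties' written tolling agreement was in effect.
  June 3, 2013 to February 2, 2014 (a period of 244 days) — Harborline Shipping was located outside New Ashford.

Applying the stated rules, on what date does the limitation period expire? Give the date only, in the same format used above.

August 29, 2014

Taking the later of the act (April 18, 2009) and discovery (June 5, 2011), the claim accrued on June 5, 2011.
Adding the 2 years base period to June 5, 2011 gives a deadline of June 5, 2013, before any tolling.
Because the written tolling agreement ran from March 11, 2012 to October 3, 2012, the deadline is extended by 206 days to December 28, 2013.
The period was tolled for 244 days by the defendant's absence from the jurisdiction (June 3, 2013 to February 2, 2014), pushing the deadline to August 29, 2014.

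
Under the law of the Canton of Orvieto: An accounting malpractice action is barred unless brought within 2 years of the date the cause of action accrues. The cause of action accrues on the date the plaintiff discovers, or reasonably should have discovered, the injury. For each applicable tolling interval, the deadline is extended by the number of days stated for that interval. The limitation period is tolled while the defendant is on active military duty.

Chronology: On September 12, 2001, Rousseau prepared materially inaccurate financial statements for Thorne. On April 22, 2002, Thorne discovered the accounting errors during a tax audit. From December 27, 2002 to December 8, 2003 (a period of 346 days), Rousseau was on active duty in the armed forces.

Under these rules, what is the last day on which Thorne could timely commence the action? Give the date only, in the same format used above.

The claim did not accrue until Thorne discovered the injury on April 22, 2002; the September 12, 2001 act date does not start the clock under the stated rule.
The untolled deadline — 2 years after April 22, 2002 — is April 22, 2004.
The defendant's active military service from December 27, 2002 to December 8, 2003 tolled the period for 346 days, extending the deadline to April 3, 2005.

April 3, 2005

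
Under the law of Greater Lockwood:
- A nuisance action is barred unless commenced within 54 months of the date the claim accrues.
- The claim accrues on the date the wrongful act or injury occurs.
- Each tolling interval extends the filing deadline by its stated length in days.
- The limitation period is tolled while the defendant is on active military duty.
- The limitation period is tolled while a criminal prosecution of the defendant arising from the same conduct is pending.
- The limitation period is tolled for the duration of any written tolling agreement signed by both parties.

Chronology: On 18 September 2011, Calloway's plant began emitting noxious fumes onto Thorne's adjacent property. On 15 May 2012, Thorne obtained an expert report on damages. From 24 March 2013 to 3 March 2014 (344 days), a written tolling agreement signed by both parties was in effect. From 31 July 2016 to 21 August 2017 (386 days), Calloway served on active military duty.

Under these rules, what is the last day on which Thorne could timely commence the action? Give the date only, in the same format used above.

The claim accrued on 18 September 2011, when the wrongful act occurred.
54 months from 18 September 2011 is 18 March 2016.
The period was tolled for 344 days by the written tolling agreement (24 March 2013 to 3 March 2014), pushing the deadline to 25 February 2017.
Because the defendant's active military service ran from 31 July 2016 to 21 August 2017, the deadline is extended by 386 days to 18 March 2018.
None of the other events listed affects the running of the period under the stated rules.

18 March 2018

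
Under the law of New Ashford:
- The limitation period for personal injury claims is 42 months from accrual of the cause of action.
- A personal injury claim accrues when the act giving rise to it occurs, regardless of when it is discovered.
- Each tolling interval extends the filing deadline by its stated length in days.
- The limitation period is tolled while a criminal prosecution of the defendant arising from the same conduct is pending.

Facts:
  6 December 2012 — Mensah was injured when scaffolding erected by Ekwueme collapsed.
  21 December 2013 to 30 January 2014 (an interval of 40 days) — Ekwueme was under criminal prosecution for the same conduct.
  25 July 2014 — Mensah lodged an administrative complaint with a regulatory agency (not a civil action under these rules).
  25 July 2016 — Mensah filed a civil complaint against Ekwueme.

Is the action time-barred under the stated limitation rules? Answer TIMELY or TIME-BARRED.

TIME-BARRED

The limitation period began to run on 6 December 2012.
The untolled deadline — 42 months after 6 December 2012 — is 6 June 2016.
The pending criminal prosecution from 21 December 2013 to 30 January 2014 tolled the period for 40 days, extending the deadline to 16 July 2016.
The other events in the timeline have no effect on the limitation period under the stated rules.
Mensah filed on 25 July 2016, after the 16 July 2016 deadline, so the action is time-barred.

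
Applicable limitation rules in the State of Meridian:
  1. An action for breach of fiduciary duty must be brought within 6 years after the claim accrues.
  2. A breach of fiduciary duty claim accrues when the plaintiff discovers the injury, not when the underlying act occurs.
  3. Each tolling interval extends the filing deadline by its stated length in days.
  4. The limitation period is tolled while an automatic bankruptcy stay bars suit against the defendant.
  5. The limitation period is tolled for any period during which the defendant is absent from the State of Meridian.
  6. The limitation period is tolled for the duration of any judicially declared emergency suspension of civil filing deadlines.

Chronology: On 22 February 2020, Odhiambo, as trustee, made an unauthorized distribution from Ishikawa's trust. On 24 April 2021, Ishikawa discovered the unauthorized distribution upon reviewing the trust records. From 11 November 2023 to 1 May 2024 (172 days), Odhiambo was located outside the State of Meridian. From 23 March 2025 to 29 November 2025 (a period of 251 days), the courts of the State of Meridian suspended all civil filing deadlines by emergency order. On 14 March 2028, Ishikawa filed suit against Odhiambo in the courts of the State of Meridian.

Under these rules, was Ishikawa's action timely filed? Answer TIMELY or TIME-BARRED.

TIMELY

The claim did not accrue until Ishikawa discovered the injury on 24 April 2021; the 22 February 2020 act date does not start the clock under the stated rule.
Adding the 6 years base period to 24 April 2021 gives a deadline of 24 April 2027, before any tolling.
Because the defendant's absence from the jurisdiction ran from 11 November 2023 to 1 May 2024, the deadline is extended by 172 days to 13 October 2027.
The emergency suspension of filing deadlines from 23 March 2025 to 29 November 2025 tolled the period for 251 days, extending the deadline to 20 June 2028.
Ishikawa filed on 14 March 2028, before the 20 June 2028 deadline, so the action is timely.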